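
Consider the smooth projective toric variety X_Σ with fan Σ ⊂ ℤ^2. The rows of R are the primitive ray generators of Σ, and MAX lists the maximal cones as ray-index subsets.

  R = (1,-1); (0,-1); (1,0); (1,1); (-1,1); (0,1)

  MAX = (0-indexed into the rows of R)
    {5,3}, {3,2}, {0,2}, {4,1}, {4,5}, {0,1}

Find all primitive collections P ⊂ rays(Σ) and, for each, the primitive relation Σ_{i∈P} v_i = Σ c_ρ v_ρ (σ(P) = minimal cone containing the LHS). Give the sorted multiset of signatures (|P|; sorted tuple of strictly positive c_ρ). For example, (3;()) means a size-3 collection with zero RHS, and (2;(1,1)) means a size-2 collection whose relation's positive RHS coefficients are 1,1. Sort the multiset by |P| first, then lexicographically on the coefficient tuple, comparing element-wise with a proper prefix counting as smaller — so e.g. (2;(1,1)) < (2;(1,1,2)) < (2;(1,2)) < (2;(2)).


Σ has 9 primitive collections:

  P={0,4}:  v_{0} + v_{4} = 0 ; sig = (2;())
  P={1,5}:  v_{1} + v_{5} = 0 ; sig = (2;())
  P={0,5}:  v_{0} + v_{5} = v_{2} ; sig = (2;(1))
  P={1,2}:  v_{1} + v_{2} = v_{0} ; sig = (2;(1))
  P={1,3}:  v_{1} + v_{3} = v_{2} ; sig = (2;(1))
  P={2,4}:  v_{2} + v_{4} = v_{5} ; sig = (2;(1))
  P={2,5}:  v_{2} + v_{5} = v_{3} ; sig = (2;(1))
  P={0,3}:  v_{0} + v_{3} = 2·v_{2} ; sig = (2;(2))
  P={3,4}:  v_{3} + v_{4} = 2·v_{5} ; sig = (2;(2))

so the primitive-relation signature multiset is
[(2;()), (2;()), (2;(1)), (2;(1)), (2;(1)), (2;(1)), (2;(1)), (2;(2)), (2;(2))]


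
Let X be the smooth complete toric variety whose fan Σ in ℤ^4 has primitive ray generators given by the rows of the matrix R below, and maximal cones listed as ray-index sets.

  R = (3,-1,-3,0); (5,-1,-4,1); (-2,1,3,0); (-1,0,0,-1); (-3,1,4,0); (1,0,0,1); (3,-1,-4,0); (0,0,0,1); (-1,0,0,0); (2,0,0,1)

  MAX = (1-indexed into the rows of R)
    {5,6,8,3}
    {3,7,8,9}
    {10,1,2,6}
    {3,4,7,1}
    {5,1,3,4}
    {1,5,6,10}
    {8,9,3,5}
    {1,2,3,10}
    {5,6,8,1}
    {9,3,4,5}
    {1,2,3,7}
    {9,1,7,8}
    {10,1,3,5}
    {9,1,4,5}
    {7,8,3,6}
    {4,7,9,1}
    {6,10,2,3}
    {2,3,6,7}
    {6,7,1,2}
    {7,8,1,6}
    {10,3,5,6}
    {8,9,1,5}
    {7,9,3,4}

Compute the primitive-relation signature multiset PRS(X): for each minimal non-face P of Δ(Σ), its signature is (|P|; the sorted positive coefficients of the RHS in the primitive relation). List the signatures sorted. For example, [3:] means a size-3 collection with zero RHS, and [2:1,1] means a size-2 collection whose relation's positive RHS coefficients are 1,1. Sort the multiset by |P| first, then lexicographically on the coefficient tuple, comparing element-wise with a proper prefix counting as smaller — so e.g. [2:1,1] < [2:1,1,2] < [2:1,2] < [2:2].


Δ(Σ) — 10 vertices, 15 min non-faces:

  P = {4,6}:  v_{4} + v_{6} = 0  ⇒ sig = [2:]
  P = {5,7}:  v_{5} + v_{7} = 0  ⇒ sig = [2:]
  P = {2,5}:  v_{2} + v_{5} = v_{10}  ⇒ sig = [2:1]
  P = {4,8}:  v_{4} + v_{8} = v_{9}  ⇒ sig = [2:1]
  P = {6,9}:  v_{6} + v_{9} = v_{8}  ⇒ sig = [2:1]
  P = {7,10}:  v_{7} + v_{10} = v_{2}  ⇒ sig = [2:1]
  P = {9,10}:  v_{9} + v_{10} = v_{6}  ⇒ sig = [2:1]
  P = {2,9}:  v_{2} + v_{9} = v_{6} + v_{7}  ⇒ sig = [2:1,1]
  P = {4,10}:  v_{4} + v_{10} = v_{1} + v_{3}  ⇒ sig = [2:1,1]
  P = {2,4}:  v_{2} + v_{4} = v_{1} + v_{3} + v_{7}  ⇒ sig = [2:1,1,1]
  P = {2,8}:  v_{2} + v_{8} = 2·v_{6} + v_{7}  ⇒ sig = [2:1,2]
  P = {8,10}:  v_{8} + v_{10} = 2·v_{6}  ⇒ sig = [2:2]
  P = {1,3,9}:  v_{1} + v_{3} + v_{9} = 0  ⇒ sig = [3:]
  P = {1,3,6}:  v_{1} + v_{3} + v_{6} = v_{10}  ⇒ sig = [3:1]
  P = {1,3,8}:  v_{1} + v_{3} + v_{8} = v_{6}  ⇒ sig = [3:1]

Sorted signature multiset PRS(X):
[[2:], [2:], [2:1], [2:1], [2:1], [2:1], [2:1], [2:1,1], [2:1,1], [2:1,1,1], [2:1,2], [2:2], [3:], [3:1], [3:1]]


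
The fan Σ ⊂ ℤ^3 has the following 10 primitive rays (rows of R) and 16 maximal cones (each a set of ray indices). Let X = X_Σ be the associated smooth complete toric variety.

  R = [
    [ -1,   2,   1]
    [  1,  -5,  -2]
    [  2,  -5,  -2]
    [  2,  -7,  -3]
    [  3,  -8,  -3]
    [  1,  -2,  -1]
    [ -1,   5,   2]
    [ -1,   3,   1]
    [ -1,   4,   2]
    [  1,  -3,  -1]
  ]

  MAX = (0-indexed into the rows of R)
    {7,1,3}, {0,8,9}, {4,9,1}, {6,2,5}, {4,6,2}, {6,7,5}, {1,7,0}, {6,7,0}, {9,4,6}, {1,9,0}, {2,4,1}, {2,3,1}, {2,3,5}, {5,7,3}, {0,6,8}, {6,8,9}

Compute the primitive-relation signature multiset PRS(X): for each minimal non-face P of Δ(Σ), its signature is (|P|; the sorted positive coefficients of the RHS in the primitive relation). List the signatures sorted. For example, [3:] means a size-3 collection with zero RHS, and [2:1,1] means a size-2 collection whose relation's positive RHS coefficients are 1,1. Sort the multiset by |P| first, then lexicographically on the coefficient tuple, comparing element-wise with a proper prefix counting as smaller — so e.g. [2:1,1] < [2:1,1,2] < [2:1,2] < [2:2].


Primitive collections (22):

  P={0,5}:  v_{0} + v_{5} = 0 ; sig = [2:]
  P={1,6}:  v_{1} + v_{6} = 0 ; sig = [2:]
  P={7,9}:  v_{7} + v_{9} = 0 ; sig = [2:]
  P={0,2}:  v_{0} + v_{2} = v_{9} ; sig = [2:1]
  P={0,3}:  v_{0} + v_{3} = v_{1} ; sig = [2:1]
  P={1,5}:  v_{1} + v_{5} = v_{3} ; sig = [2:1]
  P={2,7}:  v_{2} + v_{7} = v_{5} ; sig = [2:1]
  P={2,9}:  v_{2} + v_{9} = v_{4} ; sig = [2:1]
  P={3,6}:  v_{3} + v_{6} = v_{5} ; sig = [2:1]
  P={3,8}:  v_{3} + v_{8} = v_{9} ; sig = [2:1]
  P={4,7}:  v_{4} + v_{7} = v_{2} ; sig = [2:1]
  P={5,9}:  v_{5} + v_{9} = v_{2} ; sig = [2:1]
  P={1,8}:  v_{1} + v_{8} = v_{0} + v_{9} ; sig = [2:1,1]
  P={3,9}:  v_{3} + v_{9} = v_{1} + v_{2} ; sig = [2:1,1]
  P={5,8}:  v_{5} + v_{8} = v_{6} + v_{9} ; sig = [2:1,1]
  P={7,8}:  v_{7} + v_{8} = v_{0} + v_{6} ; sig = [2:1,1]
  P={2,8}:  v_{2} + v_{8} = v_{6} + 2·v_{9} ; sig = [2:1,2]
  P={3,4}:  v_{3} + v_{4} = v_{1} + 2·v_{2} ; sig = [2:1,2]
  P={4,8}:  v_{4} + v_{8} = v_{6} + 3·v_{9} ; sig = [2:1,3]
  P={0,4}:  v_{0} + v_{4} = 2·v_{9} ; sig = [2:2]
  P={4,5}:  v_{4} + v_{5} = 2·v_{2} ; sig = [2:2]
  P={0,6,9}:  v_{0} + v_{6} + v_{9} = v_{8} ; sig = [3:1]

so the primitive-relation signature multiset is
[[2:], [2:], [2:], [2:1], [2:1], [2:1], [2:1], [2:1], [2:1], [2:1], [2:1], [2:1], [2:1,1], [2:1,1], [2:1,1], [2:1,1], [2:1,2], [2:1,2], [2:1,3], [2:2], [2:2], [3:1]]


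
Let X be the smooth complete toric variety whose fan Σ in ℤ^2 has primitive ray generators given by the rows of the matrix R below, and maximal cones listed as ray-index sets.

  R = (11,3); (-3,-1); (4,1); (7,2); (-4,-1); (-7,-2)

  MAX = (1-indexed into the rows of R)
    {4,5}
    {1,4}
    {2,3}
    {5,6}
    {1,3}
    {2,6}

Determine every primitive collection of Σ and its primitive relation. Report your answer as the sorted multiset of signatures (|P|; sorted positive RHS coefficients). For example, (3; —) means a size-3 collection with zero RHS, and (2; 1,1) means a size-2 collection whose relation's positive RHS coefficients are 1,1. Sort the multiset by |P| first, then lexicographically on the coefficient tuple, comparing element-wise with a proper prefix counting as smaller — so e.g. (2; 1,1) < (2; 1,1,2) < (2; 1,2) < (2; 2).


9 collections generate NE(X_Σ); each relation:

  • {3,5}:  v_{3} + v_{5} = 0 ; sig = (2; —)
  • {4,6}:  v_{4} + v_{6} = 0 ; sig = (2; —)
  • {1,5}:  v_{1} + v_{5} = v_{4} ; sig = (2; 1)
  • {1,6}:  v_{1} + v_{6} = v_{3} ; sig = (2; 1)
  • {2,4}:  v_{2} + v_{4} = v_{3} ; sig = (2; 1)
  • {2,5}:  v_{2} + v_{5} = v_{6} ; sig = (2; 1)
  • {3,4}:  v_{3} + v_{4} = v_{1} ; sig = (2; 1)
  • {3,6}:  v_{3} + v_{6} = v_{2} ; sig = (2; 1)
  • {1,2}:  v_{1} + v_{2} = 2·v_{3} ; sig = (2; 2)

Signatures (|P|; sorted positive RHS coefficients), sorted:
    (2; —)
    (2; —)
    (2; 1)
    (2; 1)
    (2; 1)
    (2; 1)
    (2; 1)
    (2; 1)
    (2; 2)


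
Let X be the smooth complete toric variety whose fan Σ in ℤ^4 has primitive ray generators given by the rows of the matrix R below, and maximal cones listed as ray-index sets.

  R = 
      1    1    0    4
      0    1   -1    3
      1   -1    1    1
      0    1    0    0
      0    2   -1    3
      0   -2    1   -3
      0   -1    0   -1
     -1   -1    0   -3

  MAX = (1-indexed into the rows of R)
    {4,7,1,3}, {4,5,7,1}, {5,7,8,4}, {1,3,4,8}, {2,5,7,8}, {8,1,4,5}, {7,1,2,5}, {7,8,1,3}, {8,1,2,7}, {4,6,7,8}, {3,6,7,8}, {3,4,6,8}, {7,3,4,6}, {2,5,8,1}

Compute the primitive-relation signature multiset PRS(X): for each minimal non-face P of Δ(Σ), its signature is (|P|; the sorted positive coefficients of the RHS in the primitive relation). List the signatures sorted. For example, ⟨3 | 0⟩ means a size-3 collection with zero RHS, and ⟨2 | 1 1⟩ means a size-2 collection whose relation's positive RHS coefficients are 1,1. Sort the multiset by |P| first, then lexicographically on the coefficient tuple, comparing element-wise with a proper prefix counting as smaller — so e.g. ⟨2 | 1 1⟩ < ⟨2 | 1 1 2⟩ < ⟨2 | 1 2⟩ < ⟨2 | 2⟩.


Σ has 9 primitive collections:

  • {5,6}:  v_{5} + v_{6} = 0 — sig = ⟨2 | 0⟩
  • {1,6}:  v_{1} + v_{6} = v_{3} — sig = ⟨2 | 1⟩
  • {2,4}:  v_{2} + v_{4} = v_{5} — sig = ⟨2 | 1⟩
  • {3,5}:  v_{3} + v_{5} = v_{1} — sig = ⟨2 | 1⟩
  • {2,6}:  v_{2} + v_{6} = v_{1} + v_{7} + v_{8} — sig = ⟨2 | 1 1 1⟩
  • {2,3}:  v_{2} + v_{3} = 2·v_{1} + v_{7} + v_{8} — sig = ⟨2 | 1 1 2⟩
  • {1,4,7,8}:  v_{1} + v_{4} + v_{7} + v_{8} = 0 — sig = ⟨4 | 0⟩
  • {1,5,7,8}:  v_{1} + v_{5} + v_{7} + v_{8} = v_{2} — sig = ⟨4 | 1⟩
  • {3,4,7,8}:  v_{3} + v_{4} + v_{7} + v_{8} = v_{6} — sig = ⟨4 | 1⟩

Signatures (|P|; sorted positive RHS coefficients), sorted:
[⟨2 | 0⟩, ⟨2 | 1⟩, ⟨2 | 1⟩, ⟨2 | 1⟩, ⟨2 | 1 1 1⟩, ⟨2 | 1 1 2⟩, ⟨4 | 0⟩, ⟨4 | 1⟩, ⟨4 | 1⟩]


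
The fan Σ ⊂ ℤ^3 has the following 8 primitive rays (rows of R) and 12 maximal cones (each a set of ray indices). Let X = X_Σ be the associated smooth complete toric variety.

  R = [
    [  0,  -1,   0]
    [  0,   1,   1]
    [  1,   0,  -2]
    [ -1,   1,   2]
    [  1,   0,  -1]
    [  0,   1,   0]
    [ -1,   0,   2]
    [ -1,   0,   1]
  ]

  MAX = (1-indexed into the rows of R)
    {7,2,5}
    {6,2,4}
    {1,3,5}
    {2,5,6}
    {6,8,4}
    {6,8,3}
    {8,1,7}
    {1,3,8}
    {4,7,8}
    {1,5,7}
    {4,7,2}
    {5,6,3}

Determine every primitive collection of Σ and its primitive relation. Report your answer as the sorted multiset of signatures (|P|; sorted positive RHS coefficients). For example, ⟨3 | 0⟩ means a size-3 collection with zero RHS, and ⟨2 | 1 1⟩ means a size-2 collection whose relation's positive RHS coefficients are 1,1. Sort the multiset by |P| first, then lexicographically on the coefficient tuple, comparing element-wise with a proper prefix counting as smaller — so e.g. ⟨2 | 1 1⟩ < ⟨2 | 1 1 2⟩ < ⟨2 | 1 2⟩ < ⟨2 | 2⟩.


|primitive collections| = 10. Relations:

  • {1,6}:  v_{1} + v_{6} = 0  ⟹  sig = ⟨2 | 0⟩
  • {3,7}:  v_{3} + v_{7} = 0  ⟹  sig = ⟨2 | 0⟩
  • {5,8}:  v_{5} + v_{8} = 0  ⟹  sig = ⟨2 | 0⟩
  • {1,4}:  v_{1} + v_{4} = v_{7}  ⟹  sig = ⟨2 | 1⟩
  • {2,8}:  v_{2} + v_{8} = v_{4}  ⟹  sig = ⟨2 | 1⟩
  • {3,4}:  v_{3} + v_{4} = v_{6}  ⟹  sig = ⟨2 | 1⟩
  • {4,5}:  v_{4} + v_{5} = v_{2}  ⟹  sig = ⟨2 | 1⟩
  • {6,7}:  v_{6} + v_{7} = v_{4}  ⟹  sig = ⟨2 | 1⟩
  • {1,2}:  v_{1} + v_{2} = v_{5} + v_{7}  ⟹  sig = ⟨2 | 1 1⟩
  • {2,3}:  v_{2} + v_{3} = v_{5} + v_{6}  ⟹  sig = ⟨2 | 1 1⟩

so the primitive-relation signature multiset is
    ⟨2 | 0⟩
    ⟨2 | 0⟩
    ⟨2 | 0⟩
    ⟨2 | 1⟩
    ⟨2 | 1⟩
    ⟨2 | 1⟩
    ⟨2 | 1⟩
    ⟨2 | 1⟩
    ⟨2 | 1 1⟩
    ⟨2 | 1 1⟩


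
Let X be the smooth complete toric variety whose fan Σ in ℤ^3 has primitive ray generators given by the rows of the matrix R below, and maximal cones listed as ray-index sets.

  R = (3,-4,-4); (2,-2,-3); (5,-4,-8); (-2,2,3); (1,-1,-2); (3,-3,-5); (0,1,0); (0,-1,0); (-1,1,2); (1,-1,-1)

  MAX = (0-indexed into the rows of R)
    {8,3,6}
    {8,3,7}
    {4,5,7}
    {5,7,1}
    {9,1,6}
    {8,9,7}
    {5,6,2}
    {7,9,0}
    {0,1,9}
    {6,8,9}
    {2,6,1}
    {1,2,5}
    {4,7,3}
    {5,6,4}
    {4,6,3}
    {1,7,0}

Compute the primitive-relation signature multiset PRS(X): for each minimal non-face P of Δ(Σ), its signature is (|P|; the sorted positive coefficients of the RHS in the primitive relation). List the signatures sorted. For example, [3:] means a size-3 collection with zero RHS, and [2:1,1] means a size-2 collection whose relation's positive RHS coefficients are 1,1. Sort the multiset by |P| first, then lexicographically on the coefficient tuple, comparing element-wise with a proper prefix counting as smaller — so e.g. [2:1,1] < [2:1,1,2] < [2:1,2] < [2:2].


|primitive collections| = 23. Relations:

  P = {1,3}:  v_{1} + v_{3} = 0  ⇒ sig = [2:]
  P = {4,8}:  v_{4} + v_{8} = 0  ⇒ sig = [2:]
  P = {6,7}:  v_{6} + v_{7} = 0  ⇒ sig = [2:]
  P = {1,4}:  v_{1} + v_{4} = v_{5}  ⇒ sig = [2:1]
  P = {1,8}:  v_{1} + v_{8} = v_{9}  ⇒ sig = [2:1]
  P = {3,5}:  v_{3} + v_{5} = v_{4}  ⇒ sig = [2:1]
  P = {3,9}:  v_{3} + v_{9} = v_{8}  ⇒ sig = [2:1]
  P = {4,9}:  v_{4} + v_{9} = v_{1}  ⇒ sig = [2:1]
  P = {5,8}:  v_{5} + v_{8} = v_{1}  ⇒ sig = [2:1]
  P = {0,3}:  v_{0} + v_{3} = v_{7} + v_{9}  ⇒ sig = [2:1,1]
  P = {0,6}:  v_{0} + v_{6} = v_{1} + v_{9}  ⇒ sig = [2:1,1]
  P = {2,3}:  v_{2} + v_{3} = v_{5} + v_{6}  ⇒ sig = [2:1,1]
  P = {2,7}:  v_{2} + v_{7} = v_{1} + v_{5}  ⇒ sig = [2:1,1]
  P = {0,4}:  v_{0} + v_{4} = 2·v_{1} + v_{7}  ⇒ sig = [2:1,2]
  P = {0,8}:  v_{0} + v_{8} = v_{7} + 2·v_{9}  ⇒ sig = [2:1,2]
  P = {2,4}:  v_{2} + v_{4} = 2·v_{5} + v_{6}  ⇒ sig = [2:1,2]
  P = {2,8}:  v_{2} + v_{8} = 2·v_{1} + v_{6}  ⇒ sig = [2:1,2]
  P = {0,5}:  v_{0} + v_{5} = 3·v_{1} + v_{7}  ⇒ sig = [2:1,3]
  P = {2,9}:  v_{2} + v_{9} = 3·v_{1} + v_{6}  ⇒ sig = [2:1,3]
  P = {5,9}:  v_{5} + v_{9} = 2·v_{1}  ⇒ sig = [2:2]
  P = {0,2}:  v_{0} + v_{2} = 4·v_{1}  ⇒ sig = [2:4]
  P = {1,5,6}:  v_{1} + v_{5} + v_{6} = v_{2}  ⇒ sig = [3:1]
  P = {1,7,9}:  v_{1} + v_{7} + v_{9} = v_{0}  ⇒ sig = [3:1]

Hence PRS(X_Σ) =
    [2:]
    [2:]
    [2:]
    [2:1]
    [2:1]
    [2:1]
    [2:1]
    [2:1]
    [2:1]
    [2:1,1]
    [2:1,1]
    [2:1,1]
    [2:1,1]
    [2:1,2]
    [2:1,2]
    [2:1,2]
    [2:1,2]
    [2:1,3]
    [2:1,3]
    [2:2]
    [2:4]
    [3:1]
    [3:1]


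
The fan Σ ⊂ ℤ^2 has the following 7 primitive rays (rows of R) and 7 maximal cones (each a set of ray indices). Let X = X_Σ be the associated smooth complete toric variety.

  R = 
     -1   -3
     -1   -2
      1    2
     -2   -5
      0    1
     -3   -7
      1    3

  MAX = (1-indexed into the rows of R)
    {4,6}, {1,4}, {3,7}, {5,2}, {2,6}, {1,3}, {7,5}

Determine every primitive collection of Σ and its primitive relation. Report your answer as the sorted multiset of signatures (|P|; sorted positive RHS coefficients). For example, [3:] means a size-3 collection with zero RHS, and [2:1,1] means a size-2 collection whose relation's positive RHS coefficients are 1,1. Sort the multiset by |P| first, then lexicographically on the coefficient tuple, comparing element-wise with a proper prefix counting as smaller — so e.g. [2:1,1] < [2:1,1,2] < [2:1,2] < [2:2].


Minimal non-faces — 14 found among 7 rays, 7 max cones:

  {1,7}:  v_{1} + v_{7} = 0 — sig = [2:]
  {2,3}:  v_{2} + v_{3} = 0 — sig = [2:]
  {1,2}:  v_{1} + v_{2} = v_{4} — sig = [2:1]
  {1,5}:  v_{1} + v_{5} = v_{2} — sig = [2:1]
  {2,4}:  v_{2} + v_{4} = v_{6} — sig = [2:1]
  {2,7}:  v_{2} + v_{7} = v_{5} — sig = [2:1]
  {3,4}:  v_{3} + v_{4} = v_{1} — sig = [2:1]
  {3,5}:  v_{3} + v_{5} = v_{7} — sig = [2:1]
  {3,6}:  v_{3} + v_{6} = v_{4} — sig = [2:1]
  {4,7}:  v_{4} + v_{7} = v_{2} — sig = [2:1]
  {1,6}:  v_{1} + v_{6} = 2·v_{4} — sig = [2:2]
  {4,5}:  v_{4} + v_{5} = 2·v_{2} — sig = [2:2]
  {6,7}:  v_{6} + v_{7} = 2·v_{2} — sig = [2:2]
  {5,6}:  v_{5} + v_{6} = 3·v_{2} — sig = [2:3]

Sorted signature multiset PRS(X):
[[2:], [2:], [2:1], [2:1], [2:1], [2:1], [2:1], [2:1], [2:1], [2:1], [2:2], [2:2], [2:2], [2:3]]


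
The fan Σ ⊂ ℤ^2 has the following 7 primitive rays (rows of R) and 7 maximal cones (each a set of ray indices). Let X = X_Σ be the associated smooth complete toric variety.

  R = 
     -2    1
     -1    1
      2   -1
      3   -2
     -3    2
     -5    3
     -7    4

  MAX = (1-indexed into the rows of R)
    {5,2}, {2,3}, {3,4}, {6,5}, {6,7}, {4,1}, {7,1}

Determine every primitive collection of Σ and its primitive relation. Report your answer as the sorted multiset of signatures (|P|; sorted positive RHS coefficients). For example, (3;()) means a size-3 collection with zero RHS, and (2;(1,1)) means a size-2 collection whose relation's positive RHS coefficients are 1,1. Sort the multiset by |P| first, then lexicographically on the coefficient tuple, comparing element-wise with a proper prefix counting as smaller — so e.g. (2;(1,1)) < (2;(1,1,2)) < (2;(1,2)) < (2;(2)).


Σ has 14 primitive collections:

  • {1,3}:  v_{1} + v_{3} = 0  so sig = (2;())
  • {4,5}:  v_{4} + v_{5} = 0  so sig = (2;())
  • {1,2}:  v_{1} + v_{2} = v_{5}  so sig = (2;(1))
  • {1,5}:  v_{1} + v_{5} = v_{6}  so sig = (2;(1))
  • {1,6}:  v_{1} + v_{6} = v_{7}  so sig = (2;(1))
  • {2,4}:  v_{2} + v_{4} = v_{3}  so sig = (2;(1))
  • {3,5}:  v_{3} + v_{5} = v_{2}  so sig = (2;(1))
  • {3,6}:  v_{3} + v_{6} = v_{5}  so sig = (2;(1))
  • {3,7}:  v_{3} + v_{7} = v_{6}  so sig = (2;(1))
  • {4,6}:  v_{4} + v_{6} = v_{1}  so sig = (2;(1))
  • {2,7}:  v_{2} + v_{7} = v_{5} + v_{6}  so sig = (2;(1,1))
  • {2,6}:  v_{2} + v_{6} = 2·v_{5}  so sig = (2;(2))
  • {4,7}:  v_{4} + v_{7} = 2·v_{1}  so sig = (2;(2))
  • {5,7}:  v_{5} + v_{7} = 2·v_{6}  so sig = (2;(2))

so the primitive-relation signature multiset is
{ (2;()) ×2,  (2;(1)) ×8,  (2;(1,1)),  (2;(2)) ×3 }


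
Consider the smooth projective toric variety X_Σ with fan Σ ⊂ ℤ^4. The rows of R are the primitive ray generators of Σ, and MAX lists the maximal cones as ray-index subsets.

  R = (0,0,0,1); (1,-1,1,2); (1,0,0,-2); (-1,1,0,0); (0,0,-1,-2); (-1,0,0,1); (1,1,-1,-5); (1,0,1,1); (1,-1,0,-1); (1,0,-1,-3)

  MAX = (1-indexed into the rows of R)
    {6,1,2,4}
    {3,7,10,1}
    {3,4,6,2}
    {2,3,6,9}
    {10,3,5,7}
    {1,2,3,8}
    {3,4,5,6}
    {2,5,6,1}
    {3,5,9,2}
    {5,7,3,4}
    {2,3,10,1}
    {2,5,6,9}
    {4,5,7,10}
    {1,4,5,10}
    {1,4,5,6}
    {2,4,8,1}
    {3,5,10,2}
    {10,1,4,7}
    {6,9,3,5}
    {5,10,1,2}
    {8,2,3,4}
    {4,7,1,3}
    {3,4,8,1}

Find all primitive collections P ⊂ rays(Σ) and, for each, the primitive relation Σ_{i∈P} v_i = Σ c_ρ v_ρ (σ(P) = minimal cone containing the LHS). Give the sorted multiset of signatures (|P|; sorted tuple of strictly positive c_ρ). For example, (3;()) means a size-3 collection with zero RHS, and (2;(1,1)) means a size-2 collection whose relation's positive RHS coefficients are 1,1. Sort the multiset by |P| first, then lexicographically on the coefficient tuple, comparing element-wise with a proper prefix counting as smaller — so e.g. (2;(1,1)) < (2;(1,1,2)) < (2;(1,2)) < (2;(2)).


The 20 primitive collections of Σ (r=10, n=4):

  {6,10}:  v_{6} + v_{10} = v_{5} ; sig = (2;(1))
  {1,9}:  v_{1} + v_{9} = v_{2} + v_{5} ; sig = (2;(1,1))
  {4,9}:  v_{4} + v_{9} = v_{3} + v_{6} ; sig = (2;(1,1))
  {5,8}:  v_{5} + v_{8} = v_{1} + v_{3} ; sig = (2;(1,1))
  {6,8}:  v_{6} + v_{8} = v_{2} + v_{4} ; sig = (2;(1,1))
  {8,9}:  v_{8} + v_{9} = v_{2} + v_{3} ; sig = (2;(1,1))
  {6,7}:  v_{6} + v_{7} = v_{3} + v_{4} + v_{5} ; sig = (2;(1,1,1))
  {9,10}:  v_{9} + v_{10} = v_{2} + v_{3} + 2·v_{5} ; sig = (2;(1,1,2))
  {2,7}:  v_{2} + v_{7} = v_{1} + 2·v_{3} ; sig = (2;(1,2))
  {7,9}:  v_{7} + v_{9} = 2·v_{3} + v_{5} ; sig = (2;(1,2))
  {7,8}:  v_{7} + v_{8} = 2·v_{1} + 3·v_{3} + v_{4} ; sig = (2;(1,2,3))
  {8,10}:  v_{8} + v_{10} = 2·v_{1} + 2·v_{3} ; sig = (2;(2,2))
  {1,3,6}:  v_{1} + v_{3} + v_{6} = 0 ; sig = (3;())
  {2,4,5}:  v_{2} + v_{4} + v_{5} = 0 ; sig = (3;())
  {1,3,5}:  v_{1} + v_{3} + v_{5} = v_{10} ; sig = (3;(1))
  {3,4,10}:  v_{3} + v_{4} + v_{10} = v_{7} ; sig = (3;(1))
  {2,4,10}:  v_{2} + v_{4} + v_{10} = v_{1} + v_{3} ; sig = (3;(1,1))
  {1,5,7}:  v_{1} + v_{5} + v_{7} = v_{4} + 2·v_{10} ; sig = (3;(1,2))
  {1,2,3,4}:  v_{1} + v_{2} + v_{3} + v_{4} = v_{8} ; sig = (4;(1))
  {2,3,5,6}:  v_{2} + v_{3} + v_{5} + v_{6} = v_{9} ; sig = (4;(1))

Signatures (|P|; sorted positive RHS coefficients), sorted:
[(2;(1)), (2;(1,1)), (2;(1,1)), (2;(1,1)), (2;(1,1)), (2;(1,1)), (2;(1,1,1)), (2;(1,1,2)), (2;(1,2)), (2;(1,2)), (2;(1,2,3)), (2;(2,2)), (3;()), (3;()), (3;(1)), (3;(1)), (3;(1,1)), (3;(1,2)), (4;(1)), (4;(1))]


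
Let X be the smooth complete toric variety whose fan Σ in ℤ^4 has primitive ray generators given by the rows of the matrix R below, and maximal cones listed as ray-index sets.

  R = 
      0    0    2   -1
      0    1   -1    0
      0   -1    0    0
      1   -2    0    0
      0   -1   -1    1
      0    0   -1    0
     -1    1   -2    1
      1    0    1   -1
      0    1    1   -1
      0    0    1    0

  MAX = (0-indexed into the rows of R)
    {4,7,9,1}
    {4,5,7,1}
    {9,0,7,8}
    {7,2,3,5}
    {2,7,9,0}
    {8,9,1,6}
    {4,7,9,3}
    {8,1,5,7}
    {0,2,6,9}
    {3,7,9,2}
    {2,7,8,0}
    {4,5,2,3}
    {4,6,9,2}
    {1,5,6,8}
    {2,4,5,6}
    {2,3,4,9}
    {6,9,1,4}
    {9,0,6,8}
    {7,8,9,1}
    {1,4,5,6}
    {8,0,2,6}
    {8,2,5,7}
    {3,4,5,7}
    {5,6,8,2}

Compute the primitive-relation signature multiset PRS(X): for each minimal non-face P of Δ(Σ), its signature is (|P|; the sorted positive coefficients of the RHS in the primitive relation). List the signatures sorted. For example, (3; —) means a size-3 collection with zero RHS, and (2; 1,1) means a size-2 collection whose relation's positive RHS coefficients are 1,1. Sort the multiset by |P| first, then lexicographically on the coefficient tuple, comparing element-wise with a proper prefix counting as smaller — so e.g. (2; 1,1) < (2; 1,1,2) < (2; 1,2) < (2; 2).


Δ(Σ) — 10 vertices, 13 min non-faces:

  • {4,8}:  v_{4} + v_{8} = 0  ⟹  sig = (2; —)
  • {5,9}:  v_{5} + v_{9} = 0  ⟹  sig = (2; —)
  • {0,1}:  v_{0} + v_{1} = v_{8}  ⟹  sig = (2; 1)
  • {1,2}:  v_{1} + v_{2} = v_{5}  ⟹  sig = (2; 1)
  • {6,7}:  v_{6} + v_{7} = v_{1}  ⟹  sig = (2; 1)
  • {0,4}:  v_{0} + v_{4} = v_{2} + v_{9}  ⟹  sig = (2; 1,1)
  • {0,5}:  v_{0} + v_{5} = v_{2} + v_{8}  ⟹  sig = (2; 1,1)
  • {3,6}:  v_{3} + v_{6} = v_{4} + v_{5}  ⟹  sig = (2; 1,1)
  • {3,8}:  v_{3} + v_{8} = v_{2} + v_{7}  ⟹  sig = (2; 1,1)
  • {1,3}:  v_{1} + v_{3} = v_{4} + v_{5} + v_{7}  ⟹  sig = (2; 1,1,1)
  • {0,3}:  v_{0} + v_{3} = 2·v_{2} + v_{7} + v_{9}  ⟹  sig = (2; 1,1,2)
  • {2,4,7}:  v_{2} + v_{4} + v_{7} = v_{3}  ⟹  sig = (3; 1)
  • {2,8,9}:  v_{2} + v_{8} + v_{9} = v_{0}  ⟹  sig = (3; 1)

Hence PRS(X_Σ) =
{ (2; —) ×2,  (2; 1) ×3,  (2; 1,1) ×4,  (2; 1,1,1),  (2; 1,1,2),  (3; 1) ×2 }


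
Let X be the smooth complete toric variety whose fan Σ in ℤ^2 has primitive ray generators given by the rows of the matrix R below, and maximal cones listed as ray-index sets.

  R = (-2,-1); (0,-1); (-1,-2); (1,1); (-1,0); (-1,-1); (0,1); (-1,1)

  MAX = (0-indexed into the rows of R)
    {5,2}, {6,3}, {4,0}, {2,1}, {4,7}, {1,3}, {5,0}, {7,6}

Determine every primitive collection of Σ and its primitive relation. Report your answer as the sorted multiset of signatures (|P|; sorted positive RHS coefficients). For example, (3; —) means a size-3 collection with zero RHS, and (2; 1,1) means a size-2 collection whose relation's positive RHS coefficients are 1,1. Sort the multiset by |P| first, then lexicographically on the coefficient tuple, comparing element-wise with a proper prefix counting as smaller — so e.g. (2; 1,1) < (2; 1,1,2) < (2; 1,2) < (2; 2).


20 collections generate NE(X_Σ); each relation:

  • {1,6}:  v_{1} + v_{6} = 0 ; sig = (2; —)
  • {3,5}:  v_{3} + v_{5} = 0 ; sig = (2; —)
  • {0,3}:  v_{0} + v_{3} = v_{4} ; sig = (2; 1)
  • {1,4}:  v_{1} + v_{4} = v_{5} ; sig = (2; 1)
  • {1,5}:  v_{1} + v_{5} = v_{2} ; sig = (2; 1)
  • {1,7}:  v_{1} + v_{7} = v_{4} ; sig = (2; 1)
  • {2,3}:  v_{2} + v_{3} = v_{1} ; sig = (2; 1)
  • {2,6}:  v_{2} + v_{6} = v_{5} ; sig = (2; 1)
  • {2,7}:  v_{2} + v_{7} = v_{0} ; sig = (2; 1)
  • {3,4}:  v_{3} + v_{4} = v_{6} ; sig = (2; 1)
  • {4,5}:  v_{4} + v_{5} = v_{0} ; sig = (2; 1)
  • {4,6}:  v_{4} + v_{6} = v_{7} ; sig = (2; 1)
  • {5,6}:  v_{5} + v_{6} = v_{4} ; sig = (2; 1)
  • {0,1}:  v_{0} + v_{1} = 2·v_{5} ; sig = (2; 2)
  • {0,6}:  v_{0} + v_{6} = 2·v_{4} ; sig = (2; 2)
  • {2,4}:  v_{2} + v_{4} = 2·v_{5} ; sig = (2; 2)
  • {3,7}:  v_{3} + v_{7} = 2·v_{6} ; sig = (2; 2)
  • {5,7}:  v_{5} + v_{7} = 2·v_{4} ; sig = (2; 2)
  • {0,2}:  v_{0} + v_{2} = 3·v_{5} ; sig = (2; 3)
  • {0,7}:  v_{0} + v_{7} = 3·v_{4} ; sig = (2; 3)

Sorted signature multiset PRS(X):
    (2; —)
    (2; —)
    (2; 1)
    (2; 1)
    (2; 1)
    (2; 1)
    (2; 1)
    (2; 1)
    (2; 1)
    (2; 1)
    (2; 1)
    (2; 1)
    (2; 1)
    (2; 2)
    (2; 2)
    (2; 2)
    (2; 2)
    (2; 2)
    (2; 3)
    (2; 3)


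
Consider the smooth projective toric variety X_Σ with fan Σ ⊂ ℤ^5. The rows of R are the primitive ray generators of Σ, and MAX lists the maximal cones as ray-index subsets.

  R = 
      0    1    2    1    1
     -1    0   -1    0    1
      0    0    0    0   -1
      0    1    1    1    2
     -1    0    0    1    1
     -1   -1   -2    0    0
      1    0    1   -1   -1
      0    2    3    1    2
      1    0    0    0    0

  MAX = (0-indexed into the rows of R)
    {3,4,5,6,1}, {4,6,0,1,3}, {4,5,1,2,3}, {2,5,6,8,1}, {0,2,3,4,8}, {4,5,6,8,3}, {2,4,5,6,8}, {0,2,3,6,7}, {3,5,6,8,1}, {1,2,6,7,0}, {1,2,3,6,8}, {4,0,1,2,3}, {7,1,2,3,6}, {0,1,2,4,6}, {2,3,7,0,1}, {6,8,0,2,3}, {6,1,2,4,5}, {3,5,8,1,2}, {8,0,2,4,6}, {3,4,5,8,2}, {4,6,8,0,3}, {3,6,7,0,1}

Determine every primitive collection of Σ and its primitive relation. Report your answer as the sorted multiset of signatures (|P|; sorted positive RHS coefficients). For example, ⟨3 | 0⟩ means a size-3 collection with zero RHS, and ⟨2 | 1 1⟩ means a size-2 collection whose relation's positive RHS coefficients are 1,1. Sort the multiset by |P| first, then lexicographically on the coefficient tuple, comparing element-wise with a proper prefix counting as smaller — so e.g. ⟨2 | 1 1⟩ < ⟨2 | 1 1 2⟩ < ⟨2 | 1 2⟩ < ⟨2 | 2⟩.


9 collections generate NE(X_Σ); each relation:

  {0,5}:  v_{0} + v_{5} = v_{4} ; sig = ⟨2 | 1⟩
  {5,7}:  v_{5} + v_{7} = v_{0} + v_{1} ; sig = ⟨2 | 1 1⟩
  {7,8}:  v_{7} + v_{8} = v_{2} + 2·v_{3} + v_{6} ; sig = ⟨2 | 1 1 2⟩
  {4,7}:  v_{4} + v_{7} = 2·v_{0} + v_{1} ; sig = ⟨2 | 1 2⟩
  {0,1,8}:  v_{0} + v_{1} + v_{8} = v_{3} ; sig = ⟨3 | 1⟩
  {1,4,8}:  v_{1} + v_{4} + v_{8} = v_{3} + v_{5} ; sig = ⟨3 | 1 1⟩
  {2,3,5,6}:  v_{2} + v_{3} + v_{5} + v_{6} = 0 ; sig = ⟨4 | 0⟩
  {2,3,4,6}:  v_{2} + v_{3} + v_{4} + v_{6} = v_{0} ; sig = ⟨4 | 1⟩
  {0,1,2,3,6}:  v_{0} + v_{1} + v_{2} + v_{3} + v_{6} = v_{7} ; sig = ⟨5 | 1⟩

Sorted signature multiset PRS(X):
{ ⟨2 | 1⟩,  ⟨2 | 1 1⟩,  ⟨2 | 1 1 2⟩,  ⟨2 | 1 2⟩,  ⟨3 | 1⟩,  ⟨3 | 1 1⟩,  ⟨4 | 0⟩,  ⟨4 | 1⟩,  ⟨5 | 1⟩ }


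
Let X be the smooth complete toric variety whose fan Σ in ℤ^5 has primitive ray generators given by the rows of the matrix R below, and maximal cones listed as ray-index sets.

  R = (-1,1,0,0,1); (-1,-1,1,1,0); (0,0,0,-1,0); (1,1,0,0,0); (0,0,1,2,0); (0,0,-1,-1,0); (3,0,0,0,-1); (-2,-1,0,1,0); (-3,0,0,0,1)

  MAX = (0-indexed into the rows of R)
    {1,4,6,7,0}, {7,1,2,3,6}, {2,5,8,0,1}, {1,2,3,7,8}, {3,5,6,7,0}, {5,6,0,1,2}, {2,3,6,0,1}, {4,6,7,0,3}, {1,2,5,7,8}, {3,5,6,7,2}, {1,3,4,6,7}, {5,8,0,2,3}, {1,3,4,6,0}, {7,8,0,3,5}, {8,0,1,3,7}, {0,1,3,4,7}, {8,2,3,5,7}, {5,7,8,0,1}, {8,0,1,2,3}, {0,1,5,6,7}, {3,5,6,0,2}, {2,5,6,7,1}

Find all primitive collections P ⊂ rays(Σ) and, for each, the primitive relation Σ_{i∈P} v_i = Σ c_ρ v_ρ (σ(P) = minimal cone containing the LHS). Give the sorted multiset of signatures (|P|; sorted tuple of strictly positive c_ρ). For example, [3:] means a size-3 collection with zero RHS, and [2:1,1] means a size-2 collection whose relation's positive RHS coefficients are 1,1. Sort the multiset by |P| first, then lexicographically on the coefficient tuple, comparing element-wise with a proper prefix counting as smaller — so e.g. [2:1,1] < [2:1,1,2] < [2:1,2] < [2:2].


7 minimal non-faces of Δ(Σ) (on 9 rays):

  • {6,8}:  v_{6} + v_{8} = 0 — sig = [2:]
  • {2,4}:  v_{2} + v_{4} = v_{1} + v_{3} — sig = [2:1,1]
  • {4,5}:  v_{4} + v_{5} = v_{0} + v_{6} + v_{7} — sig = [2:1,1,1]
  • {4,8}:  v_{4} + v_{8} = v_{0} + v_{1} + v_{3} + v_{7} — sig = [2:1,1,1,1]
  • {1,3,5}:  v_{1} + v_{3} + v_{5} = 0 — sig = [3:]
  • {0,2,7}:  v_{0} + v_{2} + v_{7} = v_{8} — sig = [3:1]
  • {0,1,3,6,7}:  v_{0} + v_{1} + v_{3} + v_{6} + v_{7} = v_{4} — sig = [5:1]

so the primitive-relation signature multiset is
[[2:], [2:1,1], [2:1,1,1], [2:1,1,1,1], [3:], [3:1], [5:1]]


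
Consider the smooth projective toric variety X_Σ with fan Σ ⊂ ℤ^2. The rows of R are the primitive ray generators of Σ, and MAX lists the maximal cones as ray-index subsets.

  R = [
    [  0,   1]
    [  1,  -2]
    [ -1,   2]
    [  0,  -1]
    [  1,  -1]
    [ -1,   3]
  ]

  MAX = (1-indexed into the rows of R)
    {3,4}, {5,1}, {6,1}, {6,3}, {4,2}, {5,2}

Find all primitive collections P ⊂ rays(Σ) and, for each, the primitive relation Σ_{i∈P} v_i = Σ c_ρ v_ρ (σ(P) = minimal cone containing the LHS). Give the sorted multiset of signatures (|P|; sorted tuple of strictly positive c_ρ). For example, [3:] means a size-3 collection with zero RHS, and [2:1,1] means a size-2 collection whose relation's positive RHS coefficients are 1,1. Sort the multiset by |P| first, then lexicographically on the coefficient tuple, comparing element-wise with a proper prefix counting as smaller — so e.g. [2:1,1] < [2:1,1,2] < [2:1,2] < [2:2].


Minimal non-faces — 9 found among 6 rays, 6 max cones:

  {1,4}:  v_{1} + v_{4} = 0 — sig = [2:]
  {2,3}:  v_{2} + v_{3} = 0 — sig = [2:]
  {1,2}:  v_{1} + v_{2} = v_{5} — sig = [2:1]
  {1,3}:  v_{1} + v_{3} = v_{6} — sig = [2:1]
  {2,6}:  v_{2} + v_{6} = v_{1} — sig = [2:1]
  {3,5}:  v_{3} + v_{5} = v_{1} — sig = [2:1]
  {4,5}:  v_{4} + v_{5} = v_{2} — sig = [2:1]
  {4,6}:  v_{4} + v_{6} = v_{3} — sig = [2:1]
  {5,6}:  v_{5} + v_{6} = 2·v_{1} — sig = [2:2]

Signatures (|P|; sorted positive RHS coefficients), sorted:
[[2:], [2:], [2:1], [2:1], [2:1], [2:1], [2:1], [2:1], [2:2]]


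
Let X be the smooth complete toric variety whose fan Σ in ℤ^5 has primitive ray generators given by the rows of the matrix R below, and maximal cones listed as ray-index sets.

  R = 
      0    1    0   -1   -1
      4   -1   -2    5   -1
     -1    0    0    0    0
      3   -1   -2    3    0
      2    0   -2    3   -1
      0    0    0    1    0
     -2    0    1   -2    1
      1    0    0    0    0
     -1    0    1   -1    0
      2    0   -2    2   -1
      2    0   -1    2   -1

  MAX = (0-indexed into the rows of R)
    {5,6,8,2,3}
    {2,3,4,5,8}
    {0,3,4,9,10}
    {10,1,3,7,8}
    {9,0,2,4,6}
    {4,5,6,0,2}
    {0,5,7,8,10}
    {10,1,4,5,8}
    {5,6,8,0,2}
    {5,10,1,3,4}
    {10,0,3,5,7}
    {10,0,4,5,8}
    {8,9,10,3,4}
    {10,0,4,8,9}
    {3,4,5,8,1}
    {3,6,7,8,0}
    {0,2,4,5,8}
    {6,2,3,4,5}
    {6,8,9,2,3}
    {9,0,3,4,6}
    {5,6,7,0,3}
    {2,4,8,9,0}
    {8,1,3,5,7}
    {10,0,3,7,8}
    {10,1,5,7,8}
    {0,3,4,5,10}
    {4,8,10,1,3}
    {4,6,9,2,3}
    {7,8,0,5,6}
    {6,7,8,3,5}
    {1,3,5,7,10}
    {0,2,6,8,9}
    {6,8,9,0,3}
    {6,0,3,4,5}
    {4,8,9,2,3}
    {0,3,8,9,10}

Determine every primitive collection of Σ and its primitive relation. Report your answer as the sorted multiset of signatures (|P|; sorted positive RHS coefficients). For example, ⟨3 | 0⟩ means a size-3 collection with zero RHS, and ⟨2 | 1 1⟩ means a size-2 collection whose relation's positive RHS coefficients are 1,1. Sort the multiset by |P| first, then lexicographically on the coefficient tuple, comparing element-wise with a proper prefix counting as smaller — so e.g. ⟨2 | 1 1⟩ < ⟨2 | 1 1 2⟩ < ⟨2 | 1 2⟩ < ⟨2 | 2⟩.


Σ has 15 primitive collections:

  P={2,7}:  v_{2} + v_{7} = 0 — sig = ⟨2 | 0⟩
  P={6,10}:  v_{6} + v_{10} = 0 — sig = ⟨2 | 0⟩
  P={5,9}:  v_{5} + v_{9} = v_{4} — sig = ⟨2 | 1⟩
  P={2,10}:  v_{2} + v_{10} = v_{4} + v_{8} — sig = ⟨2 | 1 1⟩
  P={7,9}:  v_{7} + v_{9} = v_{0} + v_{3} — sig = ⟨2 | 1 1⟩
  P={1,6}:  v_{1} + v_{6} = v_{3} + v_{5} + v_{8} — sig = ⟨2 | 1 1 1⟩
  P={4,7}:  v_{4} + v_{7} = v_{0} + v_{3} + v_{5} — sig = ⟨2 | 1 1 1⟩
  P={1,9}:  v_{1} + v_{9} = v_{3} + v_{4} + v_{8} + v_{10} — sig = ⟨2 | 1 1 1 1⟩
  P={1,2}:  v_{1} + v_{2} = v_{3} + v_{4} + v_{5} + 2·v_{8} — sig = ⟨2 | 1 1 1 2⟩
  P={0,1}:  v_{0} + v_{1} = 2·v_{10} — sig = ⟨2 | 2⟩
  P={0,2,3}:  v_{0} + v_{2} + v_{3} = v_{9} — sig = ⟨3 | 1⟩
  P={4,6,8}:  v_{4} + v_{6} + v_{8} = v_{2} — sig = ⟨3 | 1⟩
  P={0,3,5,8}:  v_{0} + v_{3} + v_{5} + v_{8} = v_{10} — sig = ⟨4 | 1⟩
  P={3,5,8,10}:  v_{3} + v_{5} + v_{8} + v_{10} = v_{1} — sig = ⟨4 | 1⟩
  P={0,3,4,8}:  v_{0} + v_{3} + v_{4} + v_{8} = v_{9} + v_{10} — sig = ⟨4 | 1 1⟩

Sorted signature multiset PRS(X):
    |P|=2: 10 collections, coeffs (), (), (1), (1,1), (1,1), (1,1,1), (1,1,1), (1,1,1,1), (1,1,1,2), (2)
    |P|=3: 2 collections, coeffs (1), (1)
    |P|=4: 3 collections, coeffs (1), (1), (1,1)


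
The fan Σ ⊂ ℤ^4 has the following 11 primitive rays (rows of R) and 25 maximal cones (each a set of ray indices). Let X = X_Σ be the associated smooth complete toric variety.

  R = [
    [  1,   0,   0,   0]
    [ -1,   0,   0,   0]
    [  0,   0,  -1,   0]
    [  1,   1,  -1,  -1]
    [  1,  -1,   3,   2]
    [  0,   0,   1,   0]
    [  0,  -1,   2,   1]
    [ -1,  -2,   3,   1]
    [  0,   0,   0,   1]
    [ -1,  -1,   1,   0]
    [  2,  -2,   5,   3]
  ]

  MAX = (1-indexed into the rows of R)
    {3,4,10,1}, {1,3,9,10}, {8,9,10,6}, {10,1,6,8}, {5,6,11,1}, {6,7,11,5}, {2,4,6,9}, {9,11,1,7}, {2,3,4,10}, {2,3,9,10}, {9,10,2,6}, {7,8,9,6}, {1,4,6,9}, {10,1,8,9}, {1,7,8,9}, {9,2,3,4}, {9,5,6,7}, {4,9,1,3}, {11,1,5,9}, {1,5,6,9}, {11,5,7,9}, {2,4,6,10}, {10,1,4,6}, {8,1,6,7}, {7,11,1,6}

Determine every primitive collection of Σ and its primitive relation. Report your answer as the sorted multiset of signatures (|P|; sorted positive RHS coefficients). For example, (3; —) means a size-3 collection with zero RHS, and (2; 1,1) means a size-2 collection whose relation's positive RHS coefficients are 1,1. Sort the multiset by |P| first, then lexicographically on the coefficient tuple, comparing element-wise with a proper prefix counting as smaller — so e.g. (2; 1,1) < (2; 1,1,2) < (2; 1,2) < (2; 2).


Σ has 25 primitive collections:

  • {1,2}:  v_{1} + v_{2} = 0 — sig = (2; —)
  • {3,6}:  v_{3} + v_{6} = 0 — sig = (2; —)
  • {7,10}:  v_{7} + v_{10} = v_{8} — sig = (2; 1)
  • {2,11}:  v_{2} + v_{11} = v_{5} + v_{7} — sig = (2; 1,1)
  • {4,7}:  v_{4} + v_{7} = v_{1} + v_{6} — sig = (2; 1,1)
  • {2,5}:  v_{2} + v_{5} = v_{6} + v_{7} + v_{9} — sig = (2; 1,1,1)
  • {2,7}:  v_{2} + v_{7} = v_{6} + v_{9} + v_{10} — sig = (2; 1,1,1)
  • {3,5}:  v_{3} + v_{5} = v_{1} + v_{7} + v_{9} — sig = (2; 1,1,1)
  • {3,7}:  v_{3} + v_{7} = v_{1} + v_{9} + v_{10} — sig = (2; 1,1,1)
  • {4,8}:  v_{4} + v_{8} = v_{1} + v_{6} + v_{10} — sig = (2; 1,1,1)
  • {2,8}:  v_{2} + v_{8} = v_{6} + v_{9} + 2·v_{10} — sig = (2; 1,1,2)
  • {3,8}:  v_{3} + v_{8} = v_{1} + v_{9} + 2·v_{10} — sig = (2; 1,1,2)
  • {4,11}:  v_{4} + v_{11} = 2·v_{1} + v_{5} + v_{6} — sig = (2; 1,1,2)
  • {3,11}:  v_{3} + v_{11} = 2·v_{1} + 2·v_{7} + v_{9} — sig = (2; 1,2,2)
  • {4,5}:  v_{4} + v_{5} = 2·v_{1} + 2·v_{6} + v_{9} — sig = (2; 1,2,2)
  • {10,11}:  v_{10} + v_{11} = v_{1} + 3·v_{7} — sig = (2; 1,3)
  • {8,11}:  v_{8} + v_{11} = v_{1} + 4·v_{7} — sig = (2; 1,4)
  • {5,10}:  v_{5} + v_{10} = 2·v_{7} — sig = (2; 2)
  • {5,8}:  v_{5} + v_{8} = 3·v_{7} — sig = (2; 3)
  • {4,9,10}:  v_{4} + v_{9} + v_{10} = 0 — sig = (3; —)
  • {1,5,7}:  v_{1} + v_{5} + v_{7} = v_{11} — sig = (3; 1)
  • {6,9,11}:  v_{6} + v_{9} + v_{11} = 2·v_{5} — sig = (3; 2)
  • {1,6,7,9}:  v_{1} + v_{6} + v_{7} + v_{9} = v_{5} — sig = (4; 1)
  • {1,6,9,10}:  v_{1} + v_{6} + v_{9} + v_{10} = v_{7} — sig = (4; 1)
  • {1,6,8,9}:  v_{1} + v_{6} + v_{8} + v_{9} = 2·v_{7} — sig = (4; 2)

Hence PRS(X_Σ) =
    |P|=2: 19 collections, coeffs (), (), (1), (1,1), (1,1), (1,1,1), (1,1,1), (1,1,1), (1,1,1), (1,1,1), (1,1,2), (1,1,2), (1,1,2), (1,2,2), (1,2,2), (1,3), (1,4), (2), (3)
    |P|=3: 3 collections, coeffs (), (1), (2)
    |P|=4: 3 collections, coeffs (1), (1), (2)


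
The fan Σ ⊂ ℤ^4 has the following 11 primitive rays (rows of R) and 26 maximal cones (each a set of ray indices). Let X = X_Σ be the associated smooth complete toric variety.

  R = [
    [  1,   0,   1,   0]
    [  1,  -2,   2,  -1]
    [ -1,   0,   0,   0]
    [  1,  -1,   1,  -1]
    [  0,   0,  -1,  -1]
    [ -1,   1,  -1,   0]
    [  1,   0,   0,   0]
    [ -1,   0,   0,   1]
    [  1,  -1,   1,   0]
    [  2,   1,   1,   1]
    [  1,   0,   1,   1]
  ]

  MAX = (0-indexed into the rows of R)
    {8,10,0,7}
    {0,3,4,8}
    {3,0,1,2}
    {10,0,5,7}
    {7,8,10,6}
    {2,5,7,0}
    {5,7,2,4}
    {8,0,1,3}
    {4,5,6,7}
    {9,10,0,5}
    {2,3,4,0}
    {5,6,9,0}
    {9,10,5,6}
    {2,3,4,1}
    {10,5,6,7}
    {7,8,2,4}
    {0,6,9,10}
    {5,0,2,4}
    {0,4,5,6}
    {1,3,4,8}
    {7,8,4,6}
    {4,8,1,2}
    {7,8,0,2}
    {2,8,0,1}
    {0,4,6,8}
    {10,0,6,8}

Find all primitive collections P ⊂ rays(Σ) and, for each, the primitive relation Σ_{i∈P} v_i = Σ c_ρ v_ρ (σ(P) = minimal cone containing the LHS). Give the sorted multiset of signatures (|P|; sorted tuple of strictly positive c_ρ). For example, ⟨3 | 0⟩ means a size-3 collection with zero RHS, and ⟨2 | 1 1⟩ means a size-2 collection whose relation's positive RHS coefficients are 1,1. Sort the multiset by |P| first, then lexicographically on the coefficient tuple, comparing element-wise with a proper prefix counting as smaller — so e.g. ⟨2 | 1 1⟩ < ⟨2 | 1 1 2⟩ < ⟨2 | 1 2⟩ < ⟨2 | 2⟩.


Minimal non-faces — 24 found among 11 rays, 26 max cones:

  {2,6}:  v_{2} + v_{6} = 0 — sig = ⟨2 | 0⟩
  {5,8}:  v_{5} + v_{8} = 0 — sig = ⟨2 | 0⟩
  {4,10}:  v_{4} + v_{10} = v_{6} — sig = ⟨2 | 1⟩
  {1,5}:  v_{1} + v_{5} = v_{2} + v_{3} — sig = ⟨2 | 1 1⟩
  {1,6}:  v_{1} + v_{6} = v_{3} + v_{8} — sig = ⟨2 | 1 1⟩
  {2,10}:  v_{2} + v_{10} = v_{0} + v_{7} — sig = ⟨2 | 1 1⟩
  {3,7}:  v_{3} + v_{7} = v_{2} + v_{8} — sig = ⟨2 | 1 1⟩
  {3,10}:  v_{3} + v_{10} = v_{0} + v_{8} — sig = ⟨2 | 1 1⟩
  {2,9}:  v_{2} + v_{9} = v_{0} + v_{5} + v_{10} — sig = ⟨2 | 1 1 1⟩
  {3,5}:  v_{3} + v_{5} = v_{0} + v_{2} + v_{4} — sig = ⟨2 | 1 1 1⟩
  {3,6}:  v_{3} + v_{6} = v_{0} + v_{4} + v_{8} — sig = ⟨2 | 1 1 1⟩
  {8,9}:  v_{8} + v_{9} = v_{0} + v_{6} + v_{10} — sig = ⟨2 | 1 1 1⟩
  {1,10}:  v_{1} + v_{10} = v_{0} + v_{2} + 2·v_{8} — sig = ⟨2 | 1 1 2⟩
  {4,9}:  v_{4} + v_{9} = v_{0} + v_{5} + 2·v_{6} — sig = ⟨2 | 1 1 2⟩
  {1,9}:  v_{1} + v_{9} = 2·v_{0} + v_{8} — sig = ⟨2 | 1 2⟩
  {3,9}:  v_{3} + v_{9} = 2·v_{0} + v_{6} — sig = ⟨2 | 1 2⟩
  {7,9}:  v_{7} + v_{9} = v_{5} + 2·v_{10} — sig = ⟨2 | 1 2⟩
  {1,7}:  v_{1} + v_{7} = 2·v_{2} + 2·v_{8} — sig = ⟨2 | 2 2⟩
  {0,4,7}:  v_{0} + v_{4} + v_{7} = 0 — sig = ⟨3 | 0⟩
  {0,6,7}:  v_{0} + v_{6} + v_{7} = v_{10} — sig = ⟨3 | 1⟩
  {2,3,8}:  v_{2} + v_{3} + v_{8} = v_{1} — sig = ⟨3 | 1⟩
  {0,1,4}:  v_{0} + v_{1} + v_{4} = 2·v_{3} — sig = ⟨3 | 2⟩
  {0,2,4,8}:  v_{0} + v_{2} + v_{4} + v_{8} = v_{3} — sig = ⟨4 | 1⟩
  {0,5,6,10}:  v_{0} + v_{5} + v_{6} + v_{10} = v_{9} — sig = ⟨4 | 1⟩

Sorted signature multiset PRS(X):
    |P|=2: 18 collections, coeffs (), (), (1), (1,1), (1,1), (1,1), (1,1), (1,1), (1,1,1), (1,1,1), (1,1,1), (1,1,1), (1,1,2), (1,1,2), (1,2), (1,2), (1,2), (2,2)
    |P|=3: 4 collections, coeffs (), (1), (1), (2)
    |P|=4: 2 collections, coeffs (1), (1)
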